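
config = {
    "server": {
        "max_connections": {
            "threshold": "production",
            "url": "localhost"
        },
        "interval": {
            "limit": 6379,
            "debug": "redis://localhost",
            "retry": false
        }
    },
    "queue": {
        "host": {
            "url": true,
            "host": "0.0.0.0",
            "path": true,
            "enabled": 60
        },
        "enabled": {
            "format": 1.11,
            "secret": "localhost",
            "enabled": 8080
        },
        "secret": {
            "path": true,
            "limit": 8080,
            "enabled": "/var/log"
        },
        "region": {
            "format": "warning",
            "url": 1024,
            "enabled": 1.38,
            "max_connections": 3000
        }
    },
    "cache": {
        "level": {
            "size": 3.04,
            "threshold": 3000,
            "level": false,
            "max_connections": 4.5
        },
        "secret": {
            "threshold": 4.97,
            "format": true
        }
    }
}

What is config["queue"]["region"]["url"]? 1024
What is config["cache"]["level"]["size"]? 3.04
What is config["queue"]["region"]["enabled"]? 1.38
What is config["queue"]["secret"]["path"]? True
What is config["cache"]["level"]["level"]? False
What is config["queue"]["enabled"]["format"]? 1.11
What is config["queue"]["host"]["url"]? True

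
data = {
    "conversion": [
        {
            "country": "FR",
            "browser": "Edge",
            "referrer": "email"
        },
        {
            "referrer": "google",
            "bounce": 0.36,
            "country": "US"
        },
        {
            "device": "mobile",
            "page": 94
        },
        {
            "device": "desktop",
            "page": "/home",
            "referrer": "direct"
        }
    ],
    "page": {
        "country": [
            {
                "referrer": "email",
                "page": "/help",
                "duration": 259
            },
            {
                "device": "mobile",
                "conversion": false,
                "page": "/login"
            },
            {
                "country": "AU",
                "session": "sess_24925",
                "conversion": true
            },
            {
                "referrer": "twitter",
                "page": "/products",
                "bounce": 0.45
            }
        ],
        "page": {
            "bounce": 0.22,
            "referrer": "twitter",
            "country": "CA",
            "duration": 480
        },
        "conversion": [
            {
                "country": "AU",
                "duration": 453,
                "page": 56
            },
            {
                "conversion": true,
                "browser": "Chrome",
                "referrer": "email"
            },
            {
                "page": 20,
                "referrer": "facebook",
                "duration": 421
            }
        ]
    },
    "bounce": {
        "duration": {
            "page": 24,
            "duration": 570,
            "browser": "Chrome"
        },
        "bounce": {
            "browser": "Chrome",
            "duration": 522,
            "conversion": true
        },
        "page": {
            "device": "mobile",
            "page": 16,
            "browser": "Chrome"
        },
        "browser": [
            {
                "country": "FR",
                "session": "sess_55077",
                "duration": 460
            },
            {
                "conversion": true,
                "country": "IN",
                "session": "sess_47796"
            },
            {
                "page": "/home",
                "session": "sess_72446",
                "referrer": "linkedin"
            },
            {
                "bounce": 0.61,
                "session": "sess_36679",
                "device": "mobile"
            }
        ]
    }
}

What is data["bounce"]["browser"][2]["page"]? "/home"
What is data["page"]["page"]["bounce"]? 0.22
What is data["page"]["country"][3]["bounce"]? 0.45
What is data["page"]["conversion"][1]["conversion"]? True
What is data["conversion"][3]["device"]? "desktop"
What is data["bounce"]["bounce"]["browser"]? "Chrome"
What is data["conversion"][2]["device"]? "mobile"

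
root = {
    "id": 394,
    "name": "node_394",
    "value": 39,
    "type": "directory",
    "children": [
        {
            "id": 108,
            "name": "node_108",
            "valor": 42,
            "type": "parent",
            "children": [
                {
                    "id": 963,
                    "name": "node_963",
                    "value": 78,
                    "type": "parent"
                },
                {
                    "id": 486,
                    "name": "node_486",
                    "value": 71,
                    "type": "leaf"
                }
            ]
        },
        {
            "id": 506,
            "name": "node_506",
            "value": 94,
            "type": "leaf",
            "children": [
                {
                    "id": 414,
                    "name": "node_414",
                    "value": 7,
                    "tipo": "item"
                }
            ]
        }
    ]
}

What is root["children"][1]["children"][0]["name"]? "node_414"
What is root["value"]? 39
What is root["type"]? "directory"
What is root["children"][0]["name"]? "node_108"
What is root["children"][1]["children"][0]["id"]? 414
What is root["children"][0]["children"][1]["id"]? 486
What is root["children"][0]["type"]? "parent"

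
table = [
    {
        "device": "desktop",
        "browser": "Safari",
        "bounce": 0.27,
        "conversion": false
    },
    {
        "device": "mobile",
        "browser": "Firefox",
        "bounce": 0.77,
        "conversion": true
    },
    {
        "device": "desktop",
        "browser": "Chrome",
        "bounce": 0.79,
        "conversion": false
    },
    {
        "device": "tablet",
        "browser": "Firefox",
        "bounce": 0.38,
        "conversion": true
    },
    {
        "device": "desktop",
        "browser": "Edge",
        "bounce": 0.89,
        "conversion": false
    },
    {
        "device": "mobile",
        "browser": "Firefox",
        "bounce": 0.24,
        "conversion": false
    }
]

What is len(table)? 6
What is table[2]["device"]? "desktop"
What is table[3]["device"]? "tablet"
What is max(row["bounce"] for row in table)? 0.89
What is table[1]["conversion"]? True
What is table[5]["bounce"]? 0.24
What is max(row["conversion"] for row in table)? True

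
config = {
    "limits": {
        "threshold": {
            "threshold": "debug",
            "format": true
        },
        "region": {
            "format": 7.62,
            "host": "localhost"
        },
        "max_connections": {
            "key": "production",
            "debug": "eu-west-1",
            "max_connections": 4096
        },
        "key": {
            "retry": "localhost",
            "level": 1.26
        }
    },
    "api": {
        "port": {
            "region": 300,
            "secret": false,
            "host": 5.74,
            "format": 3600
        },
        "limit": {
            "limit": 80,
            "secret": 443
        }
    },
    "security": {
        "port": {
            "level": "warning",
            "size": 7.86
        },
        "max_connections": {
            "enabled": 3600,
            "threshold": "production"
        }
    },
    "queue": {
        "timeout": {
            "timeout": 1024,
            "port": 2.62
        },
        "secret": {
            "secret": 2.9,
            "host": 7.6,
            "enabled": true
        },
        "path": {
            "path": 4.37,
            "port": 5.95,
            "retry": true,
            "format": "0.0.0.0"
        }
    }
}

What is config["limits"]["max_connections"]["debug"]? "eu-west-1"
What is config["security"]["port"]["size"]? 7.86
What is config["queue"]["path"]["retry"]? True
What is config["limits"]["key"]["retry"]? "localhost"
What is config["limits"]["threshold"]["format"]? True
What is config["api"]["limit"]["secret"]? 443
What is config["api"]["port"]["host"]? 5.74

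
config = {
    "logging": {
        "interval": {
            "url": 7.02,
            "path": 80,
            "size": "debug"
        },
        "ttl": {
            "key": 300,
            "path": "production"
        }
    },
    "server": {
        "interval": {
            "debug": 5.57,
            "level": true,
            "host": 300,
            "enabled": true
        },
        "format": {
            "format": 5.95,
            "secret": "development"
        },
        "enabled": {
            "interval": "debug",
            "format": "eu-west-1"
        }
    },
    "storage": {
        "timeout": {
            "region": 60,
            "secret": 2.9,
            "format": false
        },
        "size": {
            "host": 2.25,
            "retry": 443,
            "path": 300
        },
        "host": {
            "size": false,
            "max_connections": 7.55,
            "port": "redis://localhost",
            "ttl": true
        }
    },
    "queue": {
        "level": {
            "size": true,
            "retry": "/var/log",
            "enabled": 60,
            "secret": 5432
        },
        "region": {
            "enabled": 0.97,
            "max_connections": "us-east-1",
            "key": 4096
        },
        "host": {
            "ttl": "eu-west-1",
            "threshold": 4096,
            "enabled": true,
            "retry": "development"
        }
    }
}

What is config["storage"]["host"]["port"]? "redis://localhost"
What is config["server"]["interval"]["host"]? 300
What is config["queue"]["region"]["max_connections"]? "us-east-1"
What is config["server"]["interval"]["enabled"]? True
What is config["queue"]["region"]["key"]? 4096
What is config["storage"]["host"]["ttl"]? True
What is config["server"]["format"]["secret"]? "development"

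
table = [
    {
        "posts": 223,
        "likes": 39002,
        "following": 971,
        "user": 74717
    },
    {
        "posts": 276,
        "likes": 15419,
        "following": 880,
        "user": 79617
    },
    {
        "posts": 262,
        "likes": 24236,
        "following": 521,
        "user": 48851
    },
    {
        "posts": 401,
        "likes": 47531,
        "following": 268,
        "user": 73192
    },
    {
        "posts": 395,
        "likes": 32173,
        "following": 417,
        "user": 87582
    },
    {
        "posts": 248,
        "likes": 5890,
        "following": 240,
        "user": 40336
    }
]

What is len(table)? 6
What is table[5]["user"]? 40336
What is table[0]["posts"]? 223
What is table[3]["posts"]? 401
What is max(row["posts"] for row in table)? 401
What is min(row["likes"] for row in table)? 5890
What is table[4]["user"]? 87582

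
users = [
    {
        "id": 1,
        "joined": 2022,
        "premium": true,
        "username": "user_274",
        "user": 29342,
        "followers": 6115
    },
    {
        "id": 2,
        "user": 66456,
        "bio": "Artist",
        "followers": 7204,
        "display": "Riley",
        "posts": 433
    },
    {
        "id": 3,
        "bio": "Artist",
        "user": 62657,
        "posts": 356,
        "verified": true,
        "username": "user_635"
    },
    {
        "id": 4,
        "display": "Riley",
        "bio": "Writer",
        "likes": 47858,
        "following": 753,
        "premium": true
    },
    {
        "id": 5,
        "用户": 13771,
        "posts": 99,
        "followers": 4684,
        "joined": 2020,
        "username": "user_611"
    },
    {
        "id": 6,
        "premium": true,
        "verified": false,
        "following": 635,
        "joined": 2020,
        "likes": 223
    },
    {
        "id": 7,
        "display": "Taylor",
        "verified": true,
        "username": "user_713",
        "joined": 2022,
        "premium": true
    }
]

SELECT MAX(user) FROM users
66456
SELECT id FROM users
[1, 2, 3, 4, 5, 6, 7]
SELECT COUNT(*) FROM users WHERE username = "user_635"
1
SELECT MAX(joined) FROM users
2022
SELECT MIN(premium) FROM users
True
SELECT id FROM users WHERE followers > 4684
[1, 2]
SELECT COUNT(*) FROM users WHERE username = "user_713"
1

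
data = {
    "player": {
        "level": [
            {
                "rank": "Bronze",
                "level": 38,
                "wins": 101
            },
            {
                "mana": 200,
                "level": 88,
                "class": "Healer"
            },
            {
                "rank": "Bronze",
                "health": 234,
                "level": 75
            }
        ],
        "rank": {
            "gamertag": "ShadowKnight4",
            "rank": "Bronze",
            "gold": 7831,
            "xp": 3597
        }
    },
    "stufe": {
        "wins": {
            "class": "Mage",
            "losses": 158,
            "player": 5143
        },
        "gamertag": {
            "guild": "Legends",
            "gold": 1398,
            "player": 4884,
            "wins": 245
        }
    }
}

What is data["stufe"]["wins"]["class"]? "Mage"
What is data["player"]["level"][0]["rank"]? "Bronze"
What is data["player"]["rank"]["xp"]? 3597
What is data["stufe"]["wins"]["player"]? 5143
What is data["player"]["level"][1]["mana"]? 200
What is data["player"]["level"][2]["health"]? 234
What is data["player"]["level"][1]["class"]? "Healer"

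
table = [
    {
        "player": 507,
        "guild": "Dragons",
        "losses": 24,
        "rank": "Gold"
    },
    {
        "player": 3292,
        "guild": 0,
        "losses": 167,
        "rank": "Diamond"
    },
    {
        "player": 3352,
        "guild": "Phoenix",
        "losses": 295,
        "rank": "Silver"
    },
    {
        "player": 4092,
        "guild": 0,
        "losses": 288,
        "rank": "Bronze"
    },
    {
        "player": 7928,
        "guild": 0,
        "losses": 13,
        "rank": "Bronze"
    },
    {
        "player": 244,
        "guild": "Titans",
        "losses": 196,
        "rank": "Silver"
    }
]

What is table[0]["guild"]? "Dragons"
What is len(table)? 6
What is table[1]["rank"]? "Diamond"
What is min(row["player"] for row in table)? 244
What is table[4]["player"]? 7928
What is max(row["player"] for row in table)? 7928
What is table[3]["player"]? 4092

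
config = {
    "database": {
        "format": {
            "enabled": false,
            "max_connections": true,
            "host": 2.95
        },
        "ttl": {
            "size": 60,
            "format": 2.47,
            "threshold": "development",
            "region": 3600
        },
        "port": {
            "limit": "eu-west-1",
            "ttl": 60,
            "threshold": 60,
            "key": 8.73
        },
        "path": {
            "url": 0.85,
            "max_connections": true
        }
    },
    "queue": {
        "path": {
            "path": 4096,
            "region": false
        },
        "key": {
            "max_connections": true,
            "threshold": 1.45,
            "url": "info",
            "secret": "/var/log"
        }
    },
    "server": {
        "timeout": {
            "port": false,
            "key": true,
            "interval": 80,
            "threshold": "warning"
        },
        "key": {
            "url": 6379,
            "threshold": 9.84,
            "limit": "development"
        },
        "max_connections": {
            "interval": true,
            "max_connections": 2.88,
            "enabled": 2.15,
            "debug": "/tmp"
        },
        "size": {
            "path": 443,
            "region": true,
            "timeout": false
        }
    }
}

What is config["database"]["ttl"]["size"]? 60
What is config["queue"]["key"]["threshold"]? 1.45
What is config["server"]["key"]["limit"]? "development"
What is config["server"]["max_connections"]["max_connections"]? 2.88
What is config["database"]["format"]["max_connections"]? True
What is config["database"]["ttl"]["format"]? 2.47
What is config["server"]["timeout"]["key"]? True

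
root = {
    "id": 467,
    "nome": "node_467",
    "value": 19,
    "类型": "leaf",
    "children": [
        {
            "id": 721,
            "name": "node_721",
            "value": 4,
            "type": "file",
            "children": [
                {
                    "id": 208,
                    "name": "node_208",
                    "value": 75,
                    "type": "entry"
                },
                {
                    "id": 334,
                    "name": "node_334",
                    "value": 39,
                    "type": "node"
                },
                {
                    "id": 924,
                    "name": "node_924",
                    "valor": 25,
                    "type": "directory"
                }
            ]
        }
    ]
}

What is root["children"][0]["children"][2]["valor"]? 25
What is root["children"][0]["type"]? "file"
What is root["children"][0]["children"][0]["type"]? "entry"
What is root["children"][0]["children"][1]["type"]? "node"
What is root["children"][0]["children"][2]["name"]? "node_924"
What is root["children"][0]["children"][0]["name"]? "node_208"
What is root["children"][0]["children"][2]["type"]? "directory"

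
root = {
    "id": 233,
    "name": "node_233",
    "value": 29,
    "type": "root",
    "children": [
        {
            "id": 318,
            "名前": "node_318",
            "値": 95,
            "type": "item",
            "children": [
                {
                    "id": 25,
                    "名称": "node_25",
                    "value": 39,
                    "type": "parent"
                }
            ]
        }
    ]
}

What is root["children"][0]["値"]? 95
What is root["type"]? "root"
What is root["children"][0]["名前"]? "node_318"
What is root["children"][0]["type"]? "item"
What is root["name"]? "node_233"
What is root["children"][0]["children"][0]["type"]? "parent"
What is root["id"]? 233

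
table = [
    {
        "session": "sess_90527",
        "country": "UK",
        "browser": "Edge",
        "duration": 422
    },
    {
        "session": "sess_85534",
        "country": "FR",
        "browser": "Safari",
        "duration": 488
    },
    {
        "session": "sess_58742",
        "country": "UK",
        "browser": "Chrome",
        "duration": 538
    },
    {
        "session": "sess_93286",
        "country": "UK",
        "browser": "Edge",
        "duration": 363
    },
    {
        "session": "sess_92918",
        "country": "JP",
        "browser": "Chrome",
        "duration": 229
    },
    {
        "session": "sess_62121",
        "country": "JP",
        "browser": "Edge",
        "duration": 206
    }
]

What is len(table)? 6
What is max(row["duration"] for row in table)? 538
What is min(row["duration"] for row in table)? 206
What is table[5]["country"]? "JP"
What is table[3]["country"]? "UK"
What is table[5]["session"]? "sess_62121"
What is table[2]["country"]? "UK"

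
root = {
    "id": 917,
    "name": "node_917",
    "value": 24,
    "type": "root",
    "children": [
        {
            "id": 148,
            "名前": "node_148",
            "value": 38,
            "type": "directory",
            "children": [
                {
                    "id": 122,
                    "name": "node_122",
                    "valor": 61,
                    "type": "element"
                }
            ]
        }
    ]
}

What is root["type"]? "root"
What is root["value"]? 24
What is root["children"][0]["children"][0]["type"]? "element"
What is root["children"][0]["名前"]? "node_148"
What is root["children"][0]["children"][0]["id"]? 122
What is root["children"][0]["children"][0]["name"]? "node_122"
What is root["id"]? 917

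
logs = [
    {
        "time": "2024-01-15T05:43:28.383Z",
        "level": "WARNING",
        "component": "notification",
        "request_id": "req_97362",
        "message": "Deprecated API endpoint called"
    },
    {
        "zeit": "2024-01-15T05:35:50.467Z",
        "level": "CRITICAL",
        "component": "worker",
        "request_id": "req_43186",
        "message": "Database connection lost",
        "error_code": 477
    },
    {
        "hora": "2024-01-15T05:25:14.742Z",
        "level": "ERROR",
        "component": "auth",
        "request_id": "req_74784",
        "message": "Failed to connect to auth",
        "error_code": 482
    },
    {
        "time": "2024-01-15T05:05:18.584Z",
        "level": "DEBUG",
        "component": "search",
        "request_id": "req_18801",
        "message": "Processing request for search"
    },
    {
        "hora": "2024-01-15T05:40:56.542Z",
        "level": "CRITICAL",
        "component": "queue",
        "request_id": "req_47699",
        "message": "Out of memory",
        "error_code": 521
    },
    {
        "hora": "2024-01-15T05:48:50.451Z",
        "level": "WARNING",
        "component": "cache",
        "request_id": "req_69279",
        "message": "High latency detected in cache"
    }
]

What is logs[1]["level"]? "CRITICAL"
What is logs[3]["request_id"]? "req_18801"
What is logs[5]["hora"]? "2024-01-15T05:48:50.451Z"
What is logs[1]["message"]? "Database connection lost"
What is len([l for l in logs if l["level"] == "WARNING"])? 2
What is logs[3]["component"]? "search"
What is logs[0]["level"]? "WARNING"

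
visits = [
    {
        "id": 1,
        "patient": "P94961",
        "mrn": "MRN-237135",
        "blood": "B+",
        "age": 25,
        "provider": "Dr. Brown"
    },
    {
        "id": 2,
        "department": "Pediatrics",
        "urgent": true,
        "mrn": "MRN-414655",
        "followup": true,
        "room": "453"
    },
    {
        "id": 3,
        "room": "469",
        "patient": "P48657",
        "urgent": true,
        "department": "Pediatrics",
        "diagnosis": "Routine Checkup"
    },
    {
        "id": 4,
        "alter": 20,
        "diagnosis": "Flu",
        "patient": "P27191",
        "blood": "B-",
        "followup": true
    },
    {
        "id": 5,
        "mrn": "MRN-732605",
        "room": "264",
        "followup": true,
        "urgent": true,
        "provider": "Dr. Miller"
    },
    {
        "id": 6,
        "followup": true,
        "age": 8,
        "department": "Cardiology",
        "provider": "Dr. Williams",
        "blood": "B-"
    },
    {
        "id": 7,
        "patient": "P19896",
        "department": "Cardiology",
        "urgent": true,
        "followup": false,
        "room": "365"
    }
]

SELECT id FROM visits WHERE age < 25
[6]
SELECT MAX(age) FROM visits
25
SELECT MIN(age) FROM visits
8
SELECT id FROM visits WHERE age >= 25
[1]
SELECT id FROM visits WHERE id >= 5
[5, 6, 7]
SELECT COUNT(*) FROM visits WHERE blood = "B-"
2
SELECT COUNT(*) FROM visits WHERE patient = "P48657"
1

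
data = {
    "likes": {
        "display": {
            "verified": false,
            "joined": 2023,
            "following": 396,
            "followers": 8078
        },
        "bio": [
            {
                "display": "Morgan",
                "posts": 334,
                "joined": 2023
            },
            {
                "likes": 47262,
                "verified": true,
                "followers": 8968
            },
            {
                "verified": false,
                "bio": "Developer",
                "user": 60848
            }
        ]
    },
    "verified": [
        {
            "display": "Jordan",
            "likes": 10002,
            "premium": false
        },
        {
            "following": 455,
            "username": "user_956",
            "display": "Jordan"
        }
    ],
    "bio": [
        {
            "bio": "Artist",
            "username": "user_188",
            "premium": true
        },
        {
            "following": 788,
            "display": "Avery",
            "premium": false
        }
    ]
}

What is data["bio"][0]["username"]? "user_188"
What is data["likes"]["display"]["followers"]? 8078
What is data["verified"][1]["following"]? 455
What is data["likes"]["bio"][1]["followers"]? 8968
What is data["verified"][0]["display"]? "Jordan"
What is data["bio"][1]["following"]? 788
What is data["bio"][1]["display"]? "Avery"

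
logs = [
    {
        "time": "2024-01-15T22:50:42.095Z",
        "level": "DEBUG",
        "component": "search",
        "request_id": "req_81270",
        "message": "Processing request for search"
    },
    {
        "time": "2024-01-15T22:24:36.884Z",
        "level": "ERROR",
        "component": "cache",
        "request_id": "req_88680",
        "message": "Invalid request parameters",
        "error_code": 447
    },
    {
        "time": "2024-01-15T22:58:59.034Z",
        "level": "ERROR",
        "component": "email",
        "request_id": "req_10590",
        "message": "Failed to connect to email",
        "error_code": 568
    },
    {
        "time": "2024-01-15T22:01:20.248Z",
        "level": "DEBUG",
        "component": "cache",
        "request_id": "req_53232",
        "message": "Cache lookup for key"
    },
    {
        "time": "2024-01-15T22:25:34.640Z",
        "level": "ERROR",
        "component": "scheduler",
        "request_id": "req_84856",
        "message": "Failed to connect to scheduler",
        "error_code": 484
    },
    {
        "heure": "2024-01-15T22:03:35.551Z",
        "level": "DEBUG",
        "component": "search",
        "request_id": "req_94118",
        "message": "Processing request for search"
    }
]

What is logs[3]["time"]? "2024-01-15T22:01:20.248Z"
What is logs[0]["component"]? "search"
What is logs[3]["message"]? "Cache lookup for key"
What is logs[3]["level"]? "DEBUG"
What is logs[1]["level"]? "ERROR"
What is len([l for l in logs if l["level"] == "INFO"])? 0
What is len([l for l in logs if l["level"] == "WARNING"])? 0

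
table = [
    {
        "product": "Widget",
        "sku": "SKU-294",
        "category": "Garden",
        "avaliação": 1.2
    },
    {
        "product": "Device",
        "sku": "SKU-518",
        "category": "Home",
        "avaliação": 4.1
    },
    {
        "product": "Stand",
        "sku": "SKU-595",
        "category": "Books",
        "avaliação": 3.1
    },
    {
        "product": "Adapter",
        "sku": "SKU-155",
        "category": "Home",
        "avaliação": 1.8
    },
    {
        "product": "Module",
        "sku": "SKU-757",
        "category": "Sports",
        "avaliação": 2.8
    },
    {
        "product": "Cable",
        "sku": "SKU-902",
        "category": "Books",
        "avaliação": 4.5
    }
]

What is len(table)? 6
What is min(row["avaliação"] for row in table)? 1.2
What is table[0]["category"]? "Garden"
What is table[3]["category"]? "Home"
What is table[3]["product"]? "Adapter"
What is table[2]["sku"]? "SKU-595"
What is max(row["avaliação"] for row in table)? 4.5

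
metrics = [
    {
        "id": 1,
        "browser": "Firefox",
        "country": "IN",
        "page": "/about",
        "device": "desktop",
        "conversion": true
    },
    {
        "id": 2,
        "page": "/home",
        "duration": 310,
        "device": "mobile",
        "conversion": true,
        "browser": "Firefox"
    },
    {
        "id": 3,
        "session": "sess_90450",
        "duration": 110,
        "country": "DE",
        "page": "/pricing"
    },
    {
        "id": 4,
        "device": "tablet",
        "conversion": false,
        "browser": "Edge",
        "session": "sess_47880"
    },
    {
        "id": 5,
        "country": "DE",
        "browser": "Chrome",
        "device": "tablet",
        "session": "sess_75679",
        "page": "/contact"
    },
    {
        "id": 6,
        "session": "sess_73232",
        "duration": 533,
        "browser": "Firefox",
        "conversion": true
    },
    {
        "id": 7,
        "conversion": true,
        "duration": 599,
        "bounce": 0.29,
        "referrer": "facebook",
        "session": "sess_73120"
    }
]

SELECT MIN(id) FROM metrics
1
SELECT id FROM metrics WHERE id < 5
[1, 2, 3, 4]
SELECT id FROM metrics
[1, 2, 3, 4, 5, 6, 7]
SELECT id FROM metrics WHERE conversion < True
[4]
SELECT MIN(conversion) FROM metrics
False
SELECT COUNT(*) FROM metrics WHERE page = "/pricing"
1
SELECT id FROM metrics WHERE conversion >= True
[1, 2, 6, 7]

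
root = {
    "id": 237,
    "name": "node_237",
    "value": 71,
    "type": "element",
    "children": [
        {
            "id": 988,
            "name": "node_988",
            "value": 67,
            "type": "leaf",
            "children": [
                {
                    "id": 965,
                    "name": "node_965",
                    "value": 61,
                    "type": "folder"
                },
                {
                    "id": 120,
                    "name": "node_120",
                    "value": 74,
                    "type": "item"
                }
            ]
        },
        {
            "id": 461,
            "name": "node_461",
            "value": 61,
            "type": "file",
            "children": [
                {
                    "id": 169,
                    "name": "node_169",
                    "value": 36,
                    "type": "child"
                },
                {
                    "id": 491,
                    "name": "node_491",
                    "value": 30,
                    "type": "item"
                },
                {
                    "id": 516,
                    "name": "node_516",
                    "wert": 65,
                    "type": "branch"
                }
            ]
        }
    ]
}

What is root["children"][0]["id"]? 988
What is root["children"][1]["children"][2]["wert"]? 65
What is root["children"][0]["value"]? 67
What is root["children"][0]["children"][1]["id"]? 120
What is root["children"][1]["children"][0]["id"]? 169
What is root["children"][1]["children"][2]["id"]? 516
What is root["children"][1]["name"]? "node_461"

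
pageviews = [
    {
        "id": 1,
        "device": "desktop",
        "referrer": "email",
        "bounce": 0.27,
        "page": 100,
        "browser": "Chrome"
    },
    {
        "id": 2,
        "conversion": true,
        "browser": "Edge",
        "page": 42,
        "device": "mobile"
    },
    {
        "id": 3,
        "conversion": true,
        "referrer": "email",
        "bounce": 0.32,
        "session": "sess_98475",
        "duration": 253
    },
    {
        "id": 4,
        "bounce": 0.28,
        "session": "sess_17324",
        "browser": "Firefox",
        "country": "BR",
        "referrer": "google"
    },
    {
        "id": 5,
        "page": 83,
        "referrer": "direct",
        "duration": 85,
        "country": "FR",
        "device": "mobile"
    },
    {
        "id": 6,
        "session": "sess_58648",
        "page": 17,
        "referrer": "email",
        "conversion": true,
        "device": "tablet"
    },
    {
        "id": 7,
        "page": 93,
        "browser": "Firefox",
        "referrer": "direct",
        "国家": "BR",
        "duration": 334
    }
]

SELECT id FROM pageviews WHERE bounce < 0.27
[]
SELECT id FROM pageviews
[1, 2, 3, 4, 5, 6, 7]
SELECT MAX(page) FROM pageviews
100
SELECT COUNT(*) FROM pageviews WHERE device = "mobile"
2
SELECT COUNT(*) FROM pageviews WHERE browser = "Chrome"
1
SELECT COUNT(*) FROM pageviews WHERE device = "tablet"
1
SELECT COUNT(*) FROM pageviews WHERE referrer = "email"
3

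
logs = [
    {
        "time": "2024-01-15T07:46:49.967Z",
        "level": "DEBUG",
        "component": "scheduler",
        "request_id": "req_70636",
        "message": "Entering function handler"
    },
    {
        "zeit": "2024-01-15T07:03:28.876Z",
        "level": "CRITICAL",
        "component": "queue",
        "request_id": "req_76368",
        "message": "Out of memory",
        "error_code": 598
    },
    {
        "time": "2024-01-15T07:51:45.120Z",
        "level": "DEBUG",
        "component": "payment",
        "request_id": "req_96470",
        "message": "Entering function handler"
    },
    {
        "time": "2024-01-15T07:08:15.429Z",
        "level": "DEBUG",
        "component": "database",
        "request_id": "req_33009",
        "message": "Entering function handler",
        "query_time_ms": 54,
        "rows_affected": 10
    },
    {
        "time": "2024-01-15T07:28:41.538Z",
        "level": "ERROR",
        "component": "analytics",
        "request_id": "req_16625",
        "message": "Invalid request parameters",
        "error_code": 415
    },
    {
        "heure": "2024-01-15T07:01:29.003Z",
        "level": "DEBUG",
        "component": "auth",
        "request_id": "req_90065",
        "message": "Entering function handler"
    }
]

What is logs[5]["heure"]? "2024-01-15T07:01:29.003Z"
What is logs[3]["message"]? "Entering function handler"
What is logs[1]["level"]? "CRITICAL"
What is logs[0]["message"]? "Entering function handler"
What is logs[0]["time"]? "2024-01-15T07:46:49.967Z"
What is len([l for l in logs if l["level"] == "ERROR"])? 1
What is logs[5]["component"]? "auth"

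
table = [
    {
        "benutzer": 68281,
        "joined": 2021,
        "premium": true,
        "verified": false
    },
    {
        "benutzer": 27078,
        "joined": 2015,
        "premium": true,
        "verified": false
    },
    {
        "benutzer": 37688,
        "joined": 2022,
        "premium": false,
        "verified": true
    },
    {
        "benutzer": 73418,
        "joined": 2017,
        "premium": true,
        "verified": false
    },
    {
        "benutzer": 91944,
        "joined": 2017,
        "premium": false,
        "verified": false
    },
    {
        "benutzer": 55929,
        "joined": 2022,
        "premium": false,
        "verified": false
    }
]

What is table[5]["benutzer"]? 55929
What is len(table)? 6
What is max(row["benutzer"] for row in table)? 91944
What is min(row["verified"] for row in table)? False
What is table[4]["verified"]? False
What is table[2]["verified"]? True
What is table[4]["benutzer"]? 91944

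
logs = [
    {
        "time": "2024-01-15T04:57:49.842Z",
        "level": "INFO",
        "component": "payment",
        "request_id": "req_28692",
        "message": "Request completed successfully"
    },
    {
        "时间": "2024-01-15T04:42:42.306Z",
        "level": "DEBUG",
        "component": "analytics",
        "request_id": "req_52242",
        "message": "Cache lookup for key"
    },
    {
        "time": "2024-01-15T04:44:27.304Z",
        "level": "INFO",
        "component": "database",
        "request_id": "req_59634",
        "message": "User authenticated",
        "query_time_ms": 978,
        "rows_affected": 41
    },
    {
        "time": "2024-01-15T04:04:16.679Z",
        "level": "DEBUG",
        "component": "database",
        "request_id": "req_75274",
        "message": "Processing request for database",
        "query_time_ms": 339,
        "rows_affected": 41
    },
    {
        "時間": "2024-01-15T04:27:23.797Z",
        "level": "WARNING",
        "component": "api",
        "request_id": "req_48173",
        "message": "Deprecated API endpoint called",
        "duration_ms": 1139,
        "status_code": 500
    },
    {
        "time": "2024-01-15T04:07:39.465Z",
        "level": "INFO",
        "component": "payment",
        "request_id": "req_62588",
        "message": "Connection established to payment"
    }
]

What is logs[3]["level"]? "DEBUG"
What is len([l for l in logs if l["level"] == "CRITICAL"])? 0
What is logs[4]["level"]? "WARNING"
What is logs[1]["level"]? "DEBUG"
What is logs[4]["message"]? "Deprecated API endpoint called"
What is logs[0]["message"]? "Request completed successfully"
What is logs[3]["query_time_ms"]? 339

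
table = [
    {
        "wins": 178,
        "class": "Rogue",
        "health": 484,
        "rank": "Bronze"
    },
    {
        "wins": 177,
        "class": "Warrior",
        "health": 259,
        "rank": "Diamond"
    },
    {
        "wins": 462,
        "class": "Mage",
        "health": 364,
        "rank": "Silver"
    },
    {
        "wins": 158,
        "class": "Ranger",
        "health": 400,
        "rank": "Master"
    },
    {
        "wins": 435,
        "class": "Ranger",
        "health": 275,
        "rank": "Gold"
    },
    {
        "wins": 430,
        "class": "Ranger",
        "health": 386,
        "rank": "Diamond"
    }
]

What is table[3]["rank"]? "Master"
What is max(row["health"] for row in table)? 484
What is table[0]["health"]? 484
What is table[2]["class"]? "Mage"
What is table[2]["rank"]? "Silver"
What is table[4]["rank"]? "Gold"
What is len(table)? 6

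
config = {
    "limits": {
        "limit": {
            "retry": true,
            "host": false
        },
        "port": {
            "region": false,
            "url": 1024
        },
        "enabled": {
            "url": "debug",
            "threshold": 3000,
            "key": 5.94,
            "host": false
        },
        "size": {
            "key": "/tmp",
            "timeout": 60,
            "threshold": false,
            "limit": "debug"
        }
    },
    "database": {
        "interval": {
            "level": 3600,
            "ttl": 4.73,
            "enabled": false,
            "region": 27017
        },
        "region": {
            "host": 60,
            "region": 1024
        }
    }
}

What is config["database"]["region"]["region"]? 1024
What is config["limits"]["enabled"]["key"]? 5.94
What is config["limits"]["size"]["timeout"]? 60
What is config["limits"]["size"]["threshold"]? False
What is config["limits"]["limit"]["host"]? False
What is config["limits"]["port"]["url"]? 1024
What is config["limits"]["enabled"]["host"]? False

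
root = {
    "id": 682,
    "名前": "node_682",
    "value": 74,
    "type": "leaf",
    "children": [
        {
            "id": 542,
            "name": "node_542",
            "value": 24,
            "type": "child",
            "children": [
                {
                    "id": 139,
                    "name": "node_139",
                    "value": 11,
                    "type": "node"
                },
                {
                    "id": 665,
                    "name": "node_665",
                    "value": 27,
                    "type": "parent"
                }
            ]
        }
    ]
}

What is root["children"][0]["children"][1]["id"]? 665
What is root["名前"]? "node_682"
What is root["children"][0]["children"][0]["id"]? 139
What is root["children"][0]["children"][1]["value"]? 27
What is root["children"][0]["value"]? 24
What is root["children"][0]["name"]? "node_542"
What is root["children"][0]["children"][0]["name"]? "node_139"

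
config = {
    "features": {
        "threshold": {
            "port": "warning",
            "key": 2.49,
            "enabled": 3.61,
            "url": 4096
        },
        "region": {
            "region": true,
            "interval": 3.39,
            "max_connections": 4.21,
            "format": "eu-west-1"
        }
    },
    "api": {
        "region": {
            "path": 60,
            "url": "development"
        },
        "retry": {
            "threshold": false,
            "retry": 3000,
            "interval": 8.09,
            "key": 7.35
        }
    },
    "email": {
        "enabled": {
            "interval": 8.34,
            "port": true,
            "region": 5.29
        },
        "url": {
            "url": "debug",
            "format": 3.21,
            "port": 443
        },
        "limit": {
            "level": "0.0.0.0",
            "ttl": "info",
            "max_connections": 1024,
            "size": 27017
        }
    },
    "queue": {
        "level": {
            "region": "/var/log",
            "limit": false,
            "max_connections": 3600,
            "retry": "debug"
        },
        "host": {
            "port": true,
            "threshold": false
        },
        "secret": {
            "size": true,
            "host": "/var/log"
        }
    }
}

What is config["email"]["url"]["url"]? "debug"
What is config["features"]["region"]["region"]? True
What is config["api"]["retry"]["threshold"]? False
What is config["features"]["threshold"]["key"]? 2.49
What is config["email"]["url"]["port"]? 443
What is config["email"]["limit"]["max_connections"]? 1024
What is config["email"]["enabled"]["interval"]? 8.34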